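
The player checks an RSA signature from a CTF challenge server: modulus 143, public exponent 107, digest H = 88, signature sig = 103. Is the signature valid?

invalid

sig^2 ≡ 103^2 = 10609 ≡ 27
sig^4 ≡ 27^2 = 729 ≡ 14
sig^8 ≡ 14^2 = 196 ≡ 53
sig^16 ≡ 53^2 = 2809 ≡ 92
sig^32 ≡ 92^2 = 8464 ≡ 27
sig^64 ≡ 27^2 = 729 ≡ 14
107 = 64 + 32 + 8 + 2 + 1, so sig^107 ≡ 14·27·53·27·103 ≡ 38 (mod 143)
sig^107 mod 143 = 38, but H = 88.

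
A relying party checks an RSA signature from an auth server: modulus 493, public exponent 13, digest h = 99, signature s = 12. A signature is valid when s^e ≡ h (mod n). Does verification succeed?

passes

Squares mod 493: s^1≡12, s^2≡144, s^4≡30, s^8≡407
13 = 8 + 4 + 1, so s^13 ≡ 407·30·12 ≡ 99 (mod 493)
Since 99 equals the digest 99, verification succeeds.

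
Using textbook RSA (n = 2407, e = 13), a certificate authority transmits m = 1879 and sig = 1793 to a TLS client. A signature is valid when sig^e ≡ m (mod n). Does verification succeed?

sig^13 mod 2407 = 1879
sig^13 mod 2407 = 1879 matches m.

passes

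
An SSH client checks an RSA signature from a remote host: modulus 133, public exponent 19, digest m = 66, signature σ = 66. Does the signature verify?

verifies

σ^2 ≡ 66^2 = 4356 ≡ 100
σ^4 ≡ 100^2 = 10000 ≡ 25
σ^8 ≡ 25^2 = 625 ≡ 93
σ^16 ≡ 93^2 = 8649 ≡ 4
19 = 16 + 2 + 1, so σ^19 ≡ 4·100·66 ≡ 66 (mod 133)
66 = m, so the signature checks out.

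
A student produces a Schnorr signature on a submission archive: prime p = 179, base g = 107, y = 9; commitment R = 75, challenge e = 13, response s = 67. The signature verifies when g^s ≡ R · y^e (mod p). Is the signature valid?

g^s mod p:
107^67 mod 179 = 17
R · y^e mod p:
9^13 mod 179 = 5
75·5 = 375 ≡ 17 (mod 179)
17 ≡ 17 (mod 179); signature holds.

valid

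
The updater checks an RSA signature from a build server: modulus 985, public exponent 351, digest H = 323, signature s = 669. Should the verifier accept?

reject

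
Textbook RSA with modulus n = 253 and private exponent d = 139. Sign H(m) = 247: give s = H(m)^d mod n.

(H(m))^2 ≡ 247^2 = 61009 ≡ 36
(H(m))^4 ≡ 36^2 = 1296 ≡ 31
(H(m))^8 ≡ 31^2 = 961 ≡ 202
(H(m))^16 ≡ 202^2 = 40804 ≡ 71
(H(m))^32 ≡ 71^2 = 5041 ≡ 234
(H(m))^64 ≡ 234^2 = 54756 ≡ 108
(H(m))^128 ≡ 108^2 = 11664 ≡ 26
139 = 128 + 8 + 2 + 1, so (H(m))^139 ≡ 26·202·36·247 ≡ 20 (mod 253)

20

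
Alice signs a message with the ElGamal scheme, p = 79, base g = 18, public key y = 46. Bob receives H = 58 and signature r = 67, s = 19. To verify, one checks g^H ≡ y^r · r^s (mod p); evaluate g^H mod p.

38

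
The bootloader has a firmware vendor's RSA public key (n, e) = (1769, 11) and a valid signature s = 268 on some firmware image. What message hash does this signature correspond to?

s^11 mod 1769 = 342

342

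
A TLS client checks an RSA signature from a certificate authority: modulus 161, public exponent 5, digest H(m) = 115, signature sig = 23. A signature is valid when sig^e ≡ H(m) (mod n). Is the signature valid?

invalid

Squares mod 161: sig^1≡23, sig^2≡46, sig^4≡23
5 = 4 + 1, so sig^5 ≡ 23·23 ≡ 46 (mod 161)
sig^5 mod 161 = 46, but H(m) = 115.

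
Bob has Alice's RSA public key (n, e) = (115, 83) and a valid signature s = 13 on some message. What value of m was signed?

s^2 ≡ 13^2 = 169 ≡ 54
s^4 ≡ 54^2 = 2916 ≡ 41
s^8 ≡ 41^2 = 1681 ≡ 71
s^16 ≡ 71^2 = 5041 ≡ 96
s^32 ≡ 96^2 = 9216 ≡ 16
s^64 ≡ 16^2 = 256 ≡ 26
83 = 64 + 16 + 2 + 1, so s^83 ≡ 26·96·54·13 ≡ 52 (mod 115)

52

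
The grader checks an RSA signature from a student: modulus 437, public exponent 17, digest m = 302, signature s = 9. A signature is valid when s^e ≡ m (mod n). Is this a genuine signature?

genuine

s^2 ≡ 9^2 = 81
s^4 ≡ 81^2 = 6561 ≡ 6
s^8 ≡ 6^2 = 36
s^16 ≡ 36^2 = 1296 ≡ 422
17 = 16 + 1, so s^17 ≡ 422·9 ≡ 302 (mod 437)
s^17 mod 437 = 302 matches m.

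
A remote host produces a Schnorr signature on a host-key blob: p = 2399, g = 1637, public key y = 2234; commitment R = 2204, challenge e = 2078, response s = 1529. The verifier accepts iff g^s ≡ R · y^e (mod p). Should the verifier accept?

accept

g^s mod p:
Squares mod 2399: 1637^1≡1637, 1637^2≡86, 1637^4≡199, 1637^8≡1217, 1637^16≡906, 1637^32≡378, 1637^64≡1343, 1637^128≡2000, 1637^256≡867, 1637^512≡802, 1637^1024≡272
1529 = 1024 + 256 + 128 + 64 + 32 + 16 + 8 + 1, so 1637^1529 ≡ 272·867·2000·1343·378·906·1217·1637 ≡ 673 (mod 2399)
R · y^e mod p:
Squares mod 2399: 2234^1≡2234, 2234^2≡836, 2234^4≡787, 2234^8≡427, 2234^16≡5, 2234^32≡25, 2234^64≡625, 2234^128≡1987, 2234^256≡1814, 2234^512≡1567, 2234^1024≡1312, 2234^2048≡1261
2078 = 2048 + 16 + 8 + 4 + 2, so 2234^2078 ≡ 1261·5·427·787·836 ≡ 1682 (mod 2399)
2204·1682 = 3707128 ≡ 673 (mod 2399)
673 ≡ 673 (mod 2399); signature holds.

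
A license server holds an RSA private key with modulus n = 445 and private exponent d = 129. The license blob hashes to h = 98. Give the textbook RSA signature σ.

h^2 ≡ 98^2 = 9604 ≡ 259
h^4 ≡ 259^2 = 67081 ≡ 331
h^8 ≡ 331^2 = 109561 ≡ 91
h^16 ≡ 91^2 = 8281 ≡ 271
h^32 ≡ 271^2 = 73441 ≡ 16
h^64 ≡ 16^2 = 256
h^128 ≡ 256^2 = 65536 ≡ 121
129 = 128 + 1, so h^129 ≡ 121·98 ≡ 288 (mod 445)

288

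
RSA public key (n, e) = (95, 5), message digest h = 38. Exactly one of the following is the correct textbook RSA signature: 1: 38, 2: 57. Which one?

1

Candidate 1: 38^2 = 1444 ≡ 19; 38^4 ≡ 19^2 = 361 ≡ 76; 5 = 4 + 1, so 38^5 ≡ 76·38 ≡ 38 (mod 95)
  → matches h = 38
Candidate 2: 57^2 = 3249 ≡ 19; 57^4 ≡ 19^2 = 361 ≡ 76; 5 = 4 + 1, so 57^5 ≡ 76·57 ≡ 57 (mod 95)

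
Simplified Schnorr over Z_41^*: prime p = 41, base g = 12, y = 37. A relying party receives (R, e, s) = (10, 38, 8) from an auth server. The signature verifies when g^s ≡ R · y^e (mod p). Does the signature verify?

g^s mod p:
12^8 mod 41 = 18
R · y^e mod p:
37^38 mod 41 = 18
10·18 = 180 ≡ 16 (mod 41)
18 ≠ 16; the check fails.

does not verify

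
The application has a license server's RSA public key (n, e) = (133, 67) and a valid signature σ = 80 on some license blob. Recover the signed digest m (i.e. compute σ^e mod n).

σ^2 ≡ 80^2 = 6400 ≡ 16
σ^4 ≡ 16^2 = 256 ≡ 123
σ^8 ≡ 123^2 = 15129 ≡ 100
σ^16 ≡ 100^2 = 10000 ≡ 25
σ^32 ≡ 25^2 = 625 ≡ 93
σ^64 ≡ 93^2 = 8649 ≡ 4
67 = 64 + 2 + 1, so σ^67 ≡ 4·16·80 ≡ 66 (mod 133)

66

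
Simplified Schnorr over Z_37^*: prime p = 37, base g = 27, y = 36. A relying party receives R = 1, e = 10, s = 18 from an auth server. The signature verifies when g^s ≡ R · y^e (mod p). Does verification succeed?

passes

g^s mod p:
Squares mod 37: 27^1≡27, 27^2≡26, 27^4≡10, 27^8≡26, 27^16≡10
18 = 16 + 2, so 27^18 ≡ 10·26 ≡ 1 (mod 37)
R · y^e mod p:
Squares mod 37: 36^1≡36, 36^2≡1, 36^4≡1, 36^8≡1
10 = 8 + 2, so 36^10 ≡ 1·1 ≡ 1 (mod 37)
1·1 = 1 ≡ 1 (mod 37)
1 ≡ 1 (mod 37); signature holds.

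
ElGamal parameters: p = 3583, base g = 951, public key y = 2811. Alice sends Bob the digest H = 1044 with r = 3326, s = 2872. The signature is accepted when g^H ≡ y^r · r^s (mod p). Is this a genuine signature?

genuine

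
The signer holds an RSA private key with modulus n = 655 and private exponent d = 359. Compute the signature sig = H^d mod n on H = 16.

326

H^2 ≡ 16^2 = 256
H^4 ≡ 256^2 = 65536 ≡ 36
H^8 ≡ 36^2 = 1296 ≡ 641
H^16 ≡ 641^2 = 410881 ≡ 196
H^32 ≡ 196^2 = 38416 ≡ 426
H^64 ≡ 426^2 = 181476 ≡ 41
H^128 ≡ 41^2 = 1681 ≡ 371
H^256 ≡ 371^2 = 137641 ≡ 91
359 = 256 + 64 + 32 + 4 + 2 + 1, so H^359 ≡ 91·41·426·36·256·16 ≡ 326 (mod 655)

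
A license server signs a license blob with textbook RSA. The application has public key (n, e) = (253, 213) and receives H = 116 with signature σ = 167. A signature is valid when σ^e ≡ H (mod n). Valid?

no

σ^2 ≡ 167^2 = 27889 ≡ 59
σ^4 ≡ 59^2 = 3481 ≡ 192
σ^8 ≡ 192^2 = 36864 ≡ 179
σ^16 ≡ 179^2 = 32041 ≡ 163
σ^32 ≡ 163^2 = 26569 ≡ 4
σ^64 ≡ 4^2 = 16
σ^128 ≡ 16^2 = 256 ≡ 3
213 = 128 + 64 + 16 + 4 + 1, so σ^213 ≡ 3·16·163·192·167 ≡ 8 (mod 253)
σ^213 mod 253 = 8, but H = 116.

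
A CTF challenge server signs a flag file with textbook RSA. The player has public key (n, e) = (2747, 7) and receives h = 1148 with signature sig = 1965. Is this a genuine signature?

forged

sig^2 ≡ 1965^2 = 3861225 ≡ 1690
sig^4 ≡ 1690^2 = 2856100 ≡ 1967
7 = 4 + 2 + 1, so sig^7 ≡ 1967·1690·1965 ≡ 1421 (mod 2747)
1421 ≠ 1148, so verification fails.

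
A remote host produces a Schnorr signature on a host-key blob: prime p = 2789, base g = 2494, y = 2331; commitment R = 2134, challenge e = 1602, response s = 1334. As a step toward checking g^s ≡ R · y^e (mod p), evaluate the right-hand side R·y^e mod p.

1135

2331^2 = 5433561 ≡ 589
2331^4 ≡ 589^2 = 346921 ≡ 1085
2331^8 ≡ 1085^2 = 1177225 ≡ 267
2331^16 ≡ 267^2 = 71289 ≡ 1564
2331^32 ≡ 1564^2 = 2446096 ≡ 143
2331^64 ≡ 143^2 = 20449 ≡ 926
2331^128 ≡ 926^2 = 857476 ≡ 1253
2331^256 ≡ 1253^2 = 1570009 ≡ 2591
2331^512 ≡ 2591^2 = 6713281 ≡ 158
2331^1024 ≡ 158^2 = 24964 ≡ 2652
1602 = 1024 + 512 + 64 + 2, so 2331^1602 ≡ 2652·158·926·589 ≡ 786 (mod 2789)
R · y^e ≡ 2134·786 = 1677324 ≡ 1135 (mod 2789)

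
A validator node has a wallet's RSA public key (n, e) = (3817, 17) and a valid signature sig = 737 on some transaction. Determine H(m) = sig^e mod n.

Squares mod 3817: sig^1≡737, sig^2≡1155, sig^4≡1892, sig^8≡3135, sig^16≡3267
17 = 16 + 1, so sig^17 ≡ 3267·737 ≡ 3069 (mod 3817)

3069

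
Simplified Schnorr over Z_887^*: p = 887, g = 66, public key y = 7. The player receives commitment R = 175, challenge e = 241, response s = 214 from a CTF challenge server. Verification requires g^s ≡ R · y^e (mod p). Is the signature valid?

g^s mod p:
Squares mod 887: 66^1≡66, 66^2≡808, 66^4≡32, 66^8≡137, 66^16≡142, 66^32≡650, 66^64≡288, 66^128≡453
214 = 128 + 64 + 16 + 4 + 2, so 66^214 ≡ 453·288·142·32·808 ≡ 798 (mod 887)
R · y^e mod p:
Squares mod 887: 7^1≡7, 7^2≡49, 7^4≡627, 7^8≡188, 7^16≡751, 7^32≡756, 7^64≡308, 7^128≡842
241 = 128 + 64 + 32 + 16 + 1, so 7^241 ≡ 842·308·756·751·7 ≡ 111 (mod 887)
175·111 = 19425 ≡ 798 (mod 887)
798 ≡ 798 (mod 887); signature holds.

valid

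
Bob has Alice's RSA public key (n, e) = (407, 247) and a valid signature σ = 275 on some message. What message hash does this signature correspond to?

231

σ^2 ≡ 275^2 = 75625 ≡ 330
σ^4 ≡ 330^2 = 108900 ≡ 231
σ^8 ≡ 231^2 = 53361 ≡ 44
σ^16 ≡ 44^2 = 1936 ≡ 308
σ^32 ≡ 308^2 = 94864 ≡ 33
σ^64 ≡ 33^2 = 1089 ≡ 275
σ^128 ≡ 275^2 = 75625 ≡ 330
247 = 128 + 64 + 32 + 16 + 4 + 2 + 1, so σ^247 ≡ 330·275·33·308·231·330·275 ≡ 231 (mod 407)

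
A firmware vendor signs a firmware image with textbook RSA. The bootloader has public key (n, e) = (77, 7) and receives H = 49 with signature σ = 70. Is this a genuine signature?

Squares mod 77: σ^1≡70, σ^2≡49, σ^4≡14
7 = 4 + 2 + 1, so σ^7 ≡ 14·49·70 ≡ 49 (mod 77)
Since 49 equals the digest 49, verification succeeds.

genuine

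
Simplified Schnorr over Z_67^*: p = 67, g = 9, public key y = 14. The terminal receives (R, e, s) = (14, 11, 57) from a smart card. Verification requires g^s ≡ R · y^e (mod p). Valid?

yes

g^s mod p:
9^2 = 81 ≡ 14
9^4 ≡ 14^2 = 196 ≡ 62
9^8 ≡ 62^2 = 3844 ≡ 25
9^16 ≡ 25^2 = 625 ≡ 22
9^32 ≡ 22^2 = 484 ≡ 15
57 = 32 + 16 + 8 + 1, so 9^57 ≡ 15·22·25·9 ≡ 14 (mod 67)
R · y^e mod p:
14^2 = 196 ≡ 62
14^4 ≡ 62^2 = 3844 ≡ 25
14^8 ≡ 25^2 = 625 ≡ 22
11 = 8 + 2 + 1, so 14^11 ≡ 22·62·14 ≡ 1 (mod 67)
14·1 = 14 ≡ 14 (mod 67)
14 ≡ 14 (mod 67); signature holds.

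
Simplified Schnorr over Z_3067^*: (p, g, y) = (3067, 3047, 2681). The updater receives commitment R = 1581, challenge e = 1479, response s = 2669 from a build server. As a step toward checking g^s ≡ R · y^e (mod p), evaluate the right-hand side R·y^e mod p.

2785

2681^1479 mod 3067 = 1350
R · y^e ≡ 1581·1350 = 2134350 ≡ 2785 (mod 3067)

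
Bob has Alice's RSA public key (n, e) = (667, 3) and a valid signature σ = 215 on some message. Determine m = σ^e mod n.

75

σ^2 ≡ 215^2 = 46225 ≡ 202
3 = 2 + 1, so σ^3 ≡ 202·215 ≡ 75 (mod 667)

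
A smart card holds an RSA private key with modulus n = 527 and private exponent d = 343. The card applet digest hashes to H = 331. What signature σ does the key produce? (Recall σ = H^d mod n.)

Squares mod 527: H^1≡331, H^2≡472, H^4≡390, H^8≡324, H^16≡103, H^32≡69, H^64≡18, H^128≡324, H^256≡103
343 = 256 + 64 + 16 + 4 + 2 + 1, so H^343 ≡ 103·18·103·390·472·331 ≡ 270 (mod 527)

270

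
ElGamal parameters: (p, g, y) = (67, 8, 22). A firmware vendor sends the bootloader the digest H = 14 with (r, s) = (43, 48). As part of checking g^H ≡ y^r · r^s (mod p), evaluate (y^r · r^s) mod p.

24

22^43 mod 67 = 64
43^48 mod 67 = 59
y^r · r^s ≡ 64·59 = 3776 ≡ 24 (mod 67)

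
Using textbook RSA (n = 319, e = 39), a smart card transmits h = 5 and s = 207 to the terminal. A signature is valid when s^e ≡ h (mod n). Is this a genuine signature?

Squares mod 319: s^1≡207, s^2≡103, s^4≡82, s^8≡25, s^16≡306, s^32≡169
39 = 32 + 4 + 2 + 1, so s^39 ≡ 169·82·103·207 ≡ 5 (mod 319)
s^39 mod 319 = 5 matches h.

genuine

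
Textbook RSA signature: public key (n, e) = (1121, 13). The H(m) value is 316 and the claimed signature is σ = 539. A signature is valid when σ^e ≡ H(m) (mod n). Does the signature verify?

Squares mod 1121: σ^1≡539, σ^2≡182, σ^4≡615, σ^8≡448
13 = 8 + 4 + 1, so σ^13 ≡ 448·615·539 ≡ 805 (mod 1121)
σ^13 mod 1121 = 805, but H(m) = 316.

does not verify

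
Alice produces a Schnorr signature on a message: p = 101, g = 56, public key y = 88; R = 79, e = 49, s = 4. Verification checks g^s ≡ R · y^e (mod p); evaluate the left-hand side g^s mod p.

56^2 = 3136 ≡ 5
56^4 ≡ 5^2 = 25

25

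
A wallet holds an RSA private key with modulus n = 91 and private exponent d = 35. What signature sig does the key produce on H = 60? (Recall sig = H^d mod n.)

H^2 ≡ 60^2 = 3600 ≡ 51
H^4 ≡ 51^2 = 2601 ≡ 53
H^8 ≡ 53^2 = 2809 ≡ 79
H^16 ≡ 79^2 = 6241 ≡ 53
H^32 ≡ 53^2 = 2809 ≡ 79
35 = 32 + 2 + 1, so H^35 ≡ 79·51·60 ≡ 44 (mod 91)

44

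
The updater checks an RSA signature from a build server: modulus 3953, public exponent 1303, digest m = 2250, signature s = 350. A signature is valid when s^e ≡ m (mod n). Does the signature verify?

Squares mod 3953: s^1≡350, s^2≡3910, s^4≡1849, s^8≡3409, s^16≡3414, s^32≡1952, s^64≡3565, s^128≡330, s^256≡2169, s^512≡491, s^1024≡3901
1303 = 1024 + 256 + 16 + 4 + 2 + 1, so s^1303 ≡ 3901·2169·3414·1849·3910·350 ≡ 3079 (mod 3953)
s^1303 mod 3953 = 3079, but m = 2250.

does not verify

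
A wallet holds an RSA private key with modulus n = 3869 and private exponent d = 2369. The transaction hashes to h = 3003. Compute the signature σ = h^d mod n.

h^2369 mod 3869 = 3076

3076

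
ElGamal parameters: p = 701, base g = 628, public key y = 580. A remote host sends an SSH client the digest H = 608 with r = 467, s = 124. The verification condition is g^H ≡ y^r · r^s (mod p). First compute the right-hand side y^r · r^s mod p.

580^2 = 336400 ≡ 621
580^4 ≡ 621^2 = 385641 ≡ 91
580^8 ≡ 91^2 = 8281 ≡ 570
580^16 ≡ 570^2 = 324900 ≡ 337
580^32 ≡ 337^2 = 113569 ≡ 7
580^64 ≡ 7^2 = 49
580^128 ≡ 49^2 = 2401 ≡ 298
580^256 ≡ 298^2 = 88804 ≡ 478
467 = 256 + 128 + 64 + 16 + 2 + 1, so 580^467 ≡ 478·298·49·337·621·580 ≡ 252 (mod 701)
467^2 = 218089 ≡ 78
467^4 ≡ 78^2 = 6084 ≡ 476
467^8 ≡ 476^2 = 226576 ≡ 153
467^16 ≡ 153^2 = 23409 ≡ 276
467^32 ≡ 276^2 = 76176 ≡ 468
467^64 ≡ 468^2 = 219024 ≡ 312
124 = 64 + 32 + 16 + 8 + 4, so 467^124 ≡ 312·468·276·153·476 ≡ 16 (mod 701)
y^r · r^s ≡ 252·16 = 4032 ≡ 527 (mod 701)

527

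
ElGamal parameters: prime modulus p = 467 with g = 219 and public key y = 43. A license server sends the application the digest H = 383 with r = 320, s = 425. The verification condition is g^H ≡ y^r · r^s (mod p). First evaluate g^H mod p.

142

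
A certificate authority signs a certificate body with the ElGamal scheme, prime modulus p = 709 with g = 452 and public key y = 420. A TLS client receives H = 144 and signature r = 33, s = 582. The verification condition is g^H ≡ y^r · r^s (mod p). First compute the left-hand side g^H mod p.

181

452^2 = 204304 ≡ 112
452^4 ≡ 112^2 = 12544 ≡ 491
452^8 ≡ 491^2 = 241081 ≡ 21
452^16 ≡ 21^2 = 441
452^32 ≡ 441^2 = 194481 ≡ 215
452^64 ≡ 215^2 = 46225 ≡ 140
452^128 ≡ 140^2 = 19600 ≡ 457
144 = 128 + 16, so 452^144 ≡ 457·441 ≡ 181 (mod 709)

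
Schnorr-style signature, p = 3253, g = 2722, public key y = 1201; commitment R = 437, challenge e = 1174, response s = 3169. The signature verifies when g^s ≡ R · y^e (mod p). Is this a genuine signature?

forged

g^s mod p:
2722^2 = 7409284 ≡ 2203
2722^4 ≡ 2203^2 = 4853209 ≡ 2986
2722^8 ≡ 2986^2 = 8916196 ≡ 2976
2722^16 ≡ 2976^2 = 8856576 ≡ 1910
2722^32 ≡ 1910^2 = 3648100 ≡ 1487
2722^64 ≡ 1487^2 = 2211169 ≡ 2382
2722^128 ≡ 2382^2 = 5673924 ≡ 692
2722^256 ≡ 692^2 = 478864 ≡ 673
2722^512 ≡ 673^2 = 452929 ≡ 762
2722^1024 ≡ 762^2 = 580644 ≡ 1610
2722^2048 ≡ 1610^2 = 2592100 ≡ 2712
3169 = 2048 + 1024 + 64 + 32 + 1, so 2722^3169 ≡ 2712·1610·2382·1487·2722 ≡ 1762 (mod 3253)
R · y^e mod p:
1201^2 = 1442401 ≡ 1322
1201^4 ≡ 1322^2 = 1747684 ≡ 823
1201^8 ≡ 823^2 = 677329 ≡ 705
1201^16 ≡ 705^2 = 497025 ≡ 2569
1201^32 ≡ 2569^2 = 6599761 ≡ 2677
1201^64 ≡ 2677^2 = 7166329 ≡ 3223
1201^128 ≡ 3223^2 = 10387729 ≡ 900
1201^256 ≡ 900^2 = 810000 ≡ 3
1201^512 ≡ 3^2 = 9
1201^1024 ≡ 9^2 = 81
1174 = 1024 + 128 + 16 + 4 + 2, so 1201^1174 ≡ 81·900·2569·823·1322 ≡ 2780 (mod 3253)
437·2780 = 1214860 ≡ 1491 (mod 3253)
1762 ≠ 1491; the check fails.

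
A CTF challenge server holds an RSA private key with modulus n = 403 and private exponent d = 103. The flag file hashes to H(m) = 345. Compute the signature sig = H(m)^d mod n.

188

(H(m))^103 mod 403 = 188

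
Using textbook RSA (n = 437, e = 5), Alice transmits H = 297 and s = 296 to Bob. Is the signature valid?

invalid

Squares mod 437: s^1≡296, s^2≡216, s^4≡334
5 = 4 + 1, so s^5 ≡ 334·296 ≡ 102 (mod 437)
The recovered value 102 does not match the digest 297.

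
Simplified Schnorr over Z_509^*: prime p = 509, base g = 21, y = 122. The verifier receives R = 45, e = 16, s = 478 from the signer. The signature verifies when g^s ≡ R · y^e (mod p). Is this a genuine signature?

g^s mod p:
21^2 = 441
21^4 ≡ 441^2 = 194481 ≡ 43
21^8 ≡ 43^2 = 1849 ≡ 322
21^16 ≡ 322^2 = 103684 ≡ 357
21^32 ≡ 357^2 = 127449 ≡ 199
21^64 ≡ 199^2 = 39601 ≡ 408
21^128 ≡ 408^2 = 166464 ≡ 21
21^256 ≡ 21^2 = 441
478 = 256 + 128 + 64 + 16 + 8 + 4 + 2, so 21^478 ≡ 441·21·408·357·322·43·441 ≡ 391 (mod 509)
R · y^e mod p:
122^2 = 14884 ≡ 123
122^4 ≡ 123^2 = 15129 ≡ 368
122^8 ≡ 368^2 = 135424 ≡ 30
122^16 ≡ 30^2 = 900 ≡ 391
45·391 = 17595 ≡ 289 (mod 509)
391 ≠ 289; the check fails.

forged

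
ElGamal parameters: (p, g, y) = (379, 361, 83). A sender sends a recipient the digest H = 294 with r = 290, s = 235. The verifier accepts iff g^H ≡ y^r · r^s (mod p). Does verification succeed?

Left side g^H mod p:
361^2 = 130321 ≡ 324
361^4 ≡ 324^2 = 104976 ≡ 372
361^8 ≡ 372^2 = 138384 ≡ 49
361^16 ≡ 49^2 = 2401 ≡ 127
361^32 ≡ 127^2 = 16129 ≡ 211
361^64 ≡ 211^2 = 44521 ≡ 178
361^128 ≡ 178^2 = 31684 ≡ 227
361^256 ≡ 227^2 = 51529 ≡ 364
294 = 256 + 32 + 4 + 2, so 361^294 ≡ 364·211·372·324 ≡ 339 (mod 379)
Right side y^r · r^s mod p:
83^2 = 6889 ≡ 67
83^4 ≡ 67^2 = 4489 ≡ 320
83^8 ≡ 320^2 = 102400 ≡ 70
83^16 ≡ 70^2 = 4900 ≡ 352
83^32 ≡ 352^2 = 123904 ≡ 350
83^64 ≡ 350^2 = 122500 ≡ 83
83^128 ≡ 83^2 = 6889 ≡ 67
83^256 ≡ 67^2 = 4489 ≡ 320
290 = 256 + 32 + 2, so 83^290 ≡ 320·350·67 ≡ 179 (mod 379)
290^2 = 84100 ≡ 341
290^4 ≡ 341^2 = 116281 ≡ 307
290^8 ≡ 307^2 = 94249 ≡ 257
290^16 ≡ 257^2 = 66049 ≡ 103
290^32 ≡ 103^2 = 10609 ≡ 376
290^64 ≡ 376^2 = 141376 ≡ 9
290^128 ≡ 9^2 = 81
235 = 128 + 64 + 32 + 8 + 2 + 1, so 290^235 ≡ 81·9·376·257·341·290 ≡ 58 (mod 379)
179·58 = 10382 ≡ 149 (mod 379)
339 ≠ 149, so verification fails.

fails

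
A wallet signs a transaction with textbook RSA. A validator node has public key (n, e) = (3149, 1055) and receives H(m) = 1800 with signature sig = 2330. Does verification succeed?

passes

sig^2 ≡ 2330^2 = 5428900 ≡ 24
sig^4 ≡ 24^2 = 576
sig^8 ≡ 576^2 = 331776 ≡ 1131
sig^16 ≡ 1131^2 = 1279161 ≡ 667
sig^32 ≡ 667^2 = 444889 ≡ 880
sig^64 ≡ 880^2 = 774400 ≡ 2895
sig^128 ≡ 2895^2 = 8381025 ≡ 1536
sig^256 ≡ 1536^2 = 2359296 ≡ 695
sig^512 ≡ 695^2 = 483025 ≡ 1228
sig^1024 ≡ 1228^2 = 1507984 ≡ 2762
1055 = 1024 + 16 + 8 + 4 + 2 + 1, so sig^1055 ≡ 2762·667·1131·576·24·2330 ≡ 1800 (mod 3149)
sig^1055 mod 3149 = 1800 matches H(m).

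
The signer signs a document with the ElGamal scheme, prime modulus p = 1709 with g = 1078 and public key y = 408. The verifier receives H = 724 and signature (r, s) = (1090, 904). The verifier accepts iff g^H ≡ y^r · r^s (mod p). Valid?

no

Left side g^H mod p:
1078^2 = 1162084 ≡ 1673
1078^4 ≡ 1673^2 = 2798929 ≡ 1296
1078^8 ≡ 1296^2 = 1679616 ≡ 1378
1078^16 ≡ 1378^2 = 1898884 ≡ 185
1078^32 ≡ 185^2 = 34225 ≡ 45
1078^64 ≡ 45^2 = 2025 ≡ 316
1078^128 ≡ 316^2 = 99856 ≡ 734
1078^256 ≡ 734^2 = 538756 ≡ 421
1078^512 ≡ 421^2 = 177241 ≡ 1214
724 = 512 + 128 + 64 + 16 + 4, so 1078^724 ≡ 1214·734·316·185·1296 ≡ 574 (mod 1709)
Right side y^r · r^s mod p:
408^2 = 166464 ≡ 691
408^4 ≡ 691^2 = 477481 ≡ 670
408^8 ≡ 670^2 = 448900 ≡ 1142
408^16 ≡ 1142^2 = 1304164 ≡ 197
408^32 ≡ 197^2 = 38809 ≡ 1211
408^64 ≡ 1211^2 = 1466521 ≡ 199
408^128 ≡ 199^2 = 39601 ≡ 294
408^256 ≡ 294^2 = 86436 ≡ 986
408^512 ≡ 986^2 = 972196 ≡ 1484
408^1024 ≡ 1484^2 = 2202256 ≡ 1064
1090 = 1024 + 64 + 2, so 408^1090 ≡ 1064·199·691 ≡ 377 (mod 1709)
1090^2 = 1188100 ≡ 345
1090^4 ≡ 345^2 = 119025 ≡ 1104
1090^8 ≡ 1104^2 = 1218816 ≡ 299
1090^16 ≡ 299^2 = 89401 ≡ 533
1090^32 ≡ 533^2 = 284089 ≡ 395
1090^64 ≡ 395^2 = 156025 ≡ 506
1090^128 ≡ 506^2 = 256036 ≡ 1395
1090^256 ≡ 1395^2 = 1946025 ≡ 1183
1090^512 ≡ 1183^2 = 1399489 ≡ 1527
904 = 512 + 256 + 128 + 8, so 1090^904 ≡ 1527·1183·1395·299 ≡ 1343 (mod 1709)
377·1343 = 506311 ≡ 447 (mod 1709)
574 ≠ 447, so verification fails.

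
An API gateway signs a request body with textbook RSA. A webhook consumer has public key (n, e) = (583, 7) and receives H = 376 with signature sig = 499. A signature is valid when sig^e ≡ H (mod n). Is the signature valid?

sig^2 ≡ 499^2 = 249001 ≡ 60
sig^4 ≡ 60^2 = 3600 ≡ 102
7 = 4 + 2 + 1, so sig^7 ≡ 102·60·499 ≡ 126 (mod 583)
sig^7 mod 583 = 126, but H = 376.

invalid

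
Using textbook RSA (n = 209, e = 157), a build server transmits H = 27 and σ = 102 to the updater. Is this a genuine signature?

forged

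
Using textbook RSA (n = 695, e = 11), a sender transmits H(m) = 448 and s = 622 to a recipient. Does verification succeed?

passes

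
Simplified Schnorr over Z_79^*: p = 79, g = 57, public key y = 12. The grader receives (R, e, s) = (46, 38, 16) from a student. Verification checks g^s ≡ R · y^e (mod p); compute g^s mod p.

57^2 = 3249 ≡ 10
57^4 ≡ 10^2 = 100 ≡ 21
57^8 ≡ 21^2 = 441 ≡ 46
57^16 ≡ 46^2 = 2116 ≡ 62

62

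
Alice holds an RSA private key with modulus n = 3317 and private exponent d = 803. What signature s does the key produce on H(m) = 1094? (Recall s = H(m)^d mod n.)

(H(m))^2 ≡ 1094^2 = 1196836 ≡ 2716
(H(m))^4 ≡ 2716^2 = 7376656 ≡ 2965
(H(m))^8 ≡ 2965^2 = 8791225 ≡ 1175
(H(m))^16 ≡ 1175^2 = 1380625 ≡ 753
(H(m))^32 ≡ 753^2 = 567009 ≡ 3119
(H(m))^64 ≡ 3119^2 = 9728161 ≡ 2717
(H(m))^128 ≡ 2717^2 = 7382089 ≡ 1764
(H(m))^256 ≡ 1764^2 = 3111696 ≡ 350
(H(m))^512 ≡ 350^2 = 122500 ≡ 3088
803 = 512 + 256 + 32 + 2 + 1, so (H(m))^803 ≡ 3088·350·3119·2716·1094 ≡ 2570 (mod 3317)

2570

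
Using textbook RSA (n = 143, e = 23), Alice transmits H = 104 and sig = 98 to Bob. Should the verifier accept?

sig^2 ≡ 98^2 = 9604 ≡ 23
sig^4 ≡ 23^2 = 529 ≡ 100
sig^8 ≡ 100^2 = 10000 ≡ 133
sig^16 ≡ 133^2 = 17689 ≡ 100
23 = 16 + 4 + 2 + 1, so sig^23 ≡ 100·100·23·98 ≡ 54 (mod 143)
sig^23 mod 143 = 54, but H = 104.

reject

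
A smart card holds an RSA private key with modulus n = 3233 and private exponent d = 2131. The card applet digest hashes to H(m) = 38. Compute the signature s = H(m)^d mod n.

3134

(H(m))^2 ≡ 38^2 = 1444
(H(m))^4 ≡ 1444^2 = 2085136 ≡ 3084
(H(m))^8 ≡ 3084^2 = 9511056 ≡ 2803
(H(m))^16 ≡ 2803^2 = 7856809 ≡ 619
(H(m))^32 ≡ 619^2 = 383161 ≡ 1667
(H(m))^64 ≡ 1667^2 = 2778889 ≡ 1742
(H(m))^128 ≡ 1742^2 = 3034564 ≡ 2010
(H(m))^256 ≡ 2010^2 = 4040100 ≡ 2083
(H(m))^512 ≡ 2083^2 = 4338889 ≡ 203
(H(m))^1024 ≡ 203^2 = 41209 ≡ 2413
(H(m))^2048 ≡ 2413^2 = 5822569 ≡ 3169
2131 = 2048 + 64 + 16 + 2 + 1, so (H(m))^2131 ≡ 3169·1742·619·1444·38 ≡ 3134 (mod 3233)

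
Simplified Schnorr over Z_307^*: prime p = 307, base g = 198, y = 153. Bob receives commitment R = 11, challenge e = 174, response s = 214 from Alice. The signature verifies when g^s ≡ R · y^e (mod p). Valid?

yes

g^s mod p:
198^2 = 39204 ≡ 215
198^4 ≡ 215^2 = 46225 ≡ 175
198^8 ≡ 175^2 = 30625 ≡ 232
198^16 ≡ 232^2 = 53824 ≡ 99
198^32 ≡ 99^2 = 9801 ≡ 284
198^64 ≡ 284^2 = 80656 ≡ 222
198^128 ≡ 222^2 = 49284 ≡ 164
214 = 128 + 64 + 16 + 4 + 2, so 198^214 ≡ 164·222·99·175·215 ≡ 26 (mod 307)
R · y^e mod p:
153^2 = 23409 ≡ 77
153^4 ≡ 77^2 = 5929 ≡ 96
153^8 ≡ 96^2 = 9216 ≡ 6
153^16 ≡ 6^2 = 36
153^32 ≡ 36^2 = 1296 ≡ 68
153^64 ≡ 68^2 = 4624 ≡ 19
153^128 ≡ 19^2 = 361 ≡ 54
174 = 128 + 32 + 8 + 4 + 2, so 153^174 ≡ 54·68·6·96·77 ≡ 114 (mod 307)
11·114 = 1254 ≡ 26 (mod 307)
26 ≡ 26 (mod 307); signature holds.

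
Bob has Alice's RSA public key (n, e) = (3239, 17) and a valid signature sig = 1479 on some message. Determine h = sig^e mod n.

2586

sig^2 ≡ 1479^2 = 2187441 ≡ 1116
sig^4 ≡ 1116^2 = 1245456 ≡ 1680
sig^8 ≡ 1680^2 = 2822400 ≡ 1231
sig^16 ≡ 1231^2 = 1515361 ≡ 2748
17 = 16 + 1, so sig^17 ≡ 2748·1479 ≡ 2586 (mod 3239)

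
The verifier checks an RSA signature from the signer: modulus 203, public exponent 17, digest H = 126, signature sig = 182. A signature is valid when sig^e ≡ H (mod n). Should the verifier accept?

sig^2 ≡ 182^2 = 33124 ≡ 35
sig^4 ≡ 35^2 = 1225 ≡ 7
sig^8 ≡ 7^2 = 49
sig^16 ≡ 49^2 = 2401 ≡ 168
17 = 16 + 1, so sig^17 ≡ 168·182 ≡ 126 (mod 203)
126 = H, so the signature checks out.

accept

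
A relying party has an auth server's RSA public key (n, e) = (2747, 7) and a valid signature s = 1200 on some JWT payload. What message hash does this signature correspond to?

2536

Squares mod 2747: s^1≡1200, s^2≡572, s^4≡291
7 = 4 + 2 + 1, so s^7 ≡ 291·572·1200 ≡ 2536 (mod 2747)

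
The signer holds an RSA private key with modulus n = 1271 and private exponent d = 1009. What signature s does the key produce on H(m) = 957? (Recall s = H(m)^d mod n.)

(H(m))^2 ≡ 957^2 = 915849 ≡ 729
(H(m))^4 ≡ 729^2 = 531441 ≡ 163
(H(m))^8 ≡ 163^2 = 26569 ≡ 1149
(H(m))^16 ≡ 1149^2 = 1320201 ≡ 903
(H(m))^32 ≡ 903^2 = 815409 ≡ 698
(H(m))^64 ≡ 698^2 = 487204 ≡ 411
(H(m))^128 ≡ 411^2 = 168921 ≡ 1149
(H(m))^256 ≡ 1149^2 = 1320201 ≡ 903
(H(m))^512 ≡ 903^2 = 815409 ≡ 698
1009 = 512 + 256 + 128 + 64 + 32 + 16 + 1, so (H(m))^1009 ≡ 698·903·1149·411·698·903·957 ≡ 178 (mod 1271)

178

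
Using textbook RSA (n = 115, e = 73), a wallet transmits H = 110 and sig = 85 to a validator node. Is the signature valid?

sig^2 ≡ 85^2 = 7225 ≡ 95
sig^4 ≡ 95^2 = 9025 ≡ 55
sig^8 ≡ 55^2 = 3025 ≡ 35
sig^16 ≡ 35^2 = 1225 ≡ 75
sig^32 ≡ 75^2 = 5625 ≡ 105
sig^64 ≡ 105^2 = 11025 ≡ 100
73 = 64 + 8 + 1, so sig^73 ≡ 100·35·85 ≡ 110 (mod 115)
110 = H, so the signature checks out.

valid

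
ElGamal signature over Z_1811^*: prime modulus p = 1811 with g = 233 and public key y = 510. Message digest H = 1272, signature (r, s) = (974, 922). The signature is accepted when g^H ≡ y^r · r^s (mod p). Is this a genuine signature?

Left side g^H mod p:
Squares mod 1811: 233^1≡233, 233^2≡1770, 233^4≡1681, 233^8≡601, 233^16≡812, 233^32≡140, 233^64≡1490, 233^128≡1625, 233^256≡187, 233^512≡560, 233^1024≡297
1272 = 1024 + 128 + 64 + 32 + 16 + 8, so 233^1272 ≡ 297·1625·1490·140·812·601 ≡ 1584 (mod 1811)
Right side y^r · r^s mod p:
Squares mod 1811: 510^1≡510, 510^2≡1127, 510^4≡618, 510^8≡1614, 510^16≡778, 510^32≡410, 510^64≡1488, 510^128≡1102, 510^256≡1034, 510^512≡666
974 = 512 + 256 + 128 + 64 + 8 + 4 + 2, so 510^974 ≡ 666·1034·1102·1488·1614·618·1127 ≡ 1397 (mod 1811)
Squares mod 1811: 974^1≡974, 974^2≡1523, 974^4≡1449, 974^8≡652, 974^16≡1330, 974^32≡1364, 974^64≡599, 974^128≡223, 974^256≡832, 974^512≡422
922 = 512 + 256 + 128 + 16 + 8 + 2, so 974^922 ≡ 422·832·223·1330·652·1523 ≡ 1256 (mod 1811)
1397·1256 = 1754632 ≡ 1584 (mod 1811)
1584 ≡ 1584 (mod 1811), so the signature is genuine.

genuine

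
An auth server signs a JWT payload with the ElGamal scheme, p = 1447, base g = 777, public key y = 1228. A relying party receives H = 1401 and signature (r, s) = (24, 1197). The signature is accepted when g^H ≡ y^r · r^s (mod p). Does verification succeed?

passes

Left side g^H mod p:
777^2 = 603729 ≡ 330
777^4 ≡ 330^2 = 108900 ≡ 375
777^8 ≡ 375^2 = 140625 ≡ 266
777^16 ≡ 266^2 = 70756 ≡ 1300
777^32 ≡ 1300^2 = 1690000 ≡ 1351
777^64 ≡ 1351^2 = 1825201 ≡ 534
777^128 ≡ 534^2 = 285156 ≡ 97
777^256 ≡ 97^2 = 9409 ≡ 727
777^512 ≡ 727^2 = 528529 ≡ 374
777^1024 ≡ 374^2 = 139876 ≡ 964
1401 = 1024 + 256 + 64 + 32 + 16 + 8 + 1, so 777^1401 ≡ 964·727·534·1351·1300·266·777 ≡ 367 (mod 1447)
Right side y^r · r^s mod p:
1228^2 = 1507984 ≡ 210
1228^4 ≡ 210^2 = 44100 ≡ 690
1228^8 ≡ 690^2 = 476100 ≡ 37
1228^16 ≡ 37^2 = 1369
24 = 16 + 8, so 1228^24 ≡ 1369·37 ≡ 8 (mod 1447)
24^2 = 576
24^4 ≡ 576^2 = 331776 ≡ 413
24^8 ≡ 413^2 = 170569 ≡ 1270
24^16 ≡ 1270^2 = 1612900 ≡ 942
24^32 ≡ 942^2 = 887364 ≡ 353
24^64 ≡ 353^2 = 124609 ≡ 167
24^128 ≡ 167^2 = 27889 ≡ 396
24^256 ≡ 396^2 = 156816 ≡ 540
24^512 ≡ 540^2 = 291600 ≡ 753
24^1024 ≡ 753^2 = 567009 ≡ 1232
1197 = 1024 + 128 + 32 + 8 + 4 + 1, so 24^1197 ≡ 1232·396·353·1270·413·24 ≡ 1312 (mod 1447)
8·1312 = 10496 ≡ 367 (mod 1447)
367 ≡ 367 (mod 1447), so the signature is genuine.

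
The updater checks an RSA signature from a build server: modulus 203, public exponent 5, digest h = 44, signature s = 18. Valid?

yes

s^2 ≡ 18^2 = 324 ≡ 121
s^4 ≡ 121^2 = 14641 ≡ 25
5 = 4 + 1, so s^5 ≡ 25·18 ≡ 44 (mod 203)
Since 44 equals the digest 44, verification succeeds.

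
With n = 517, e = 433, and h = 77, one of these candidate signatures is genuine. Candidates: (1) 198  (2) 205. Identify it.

1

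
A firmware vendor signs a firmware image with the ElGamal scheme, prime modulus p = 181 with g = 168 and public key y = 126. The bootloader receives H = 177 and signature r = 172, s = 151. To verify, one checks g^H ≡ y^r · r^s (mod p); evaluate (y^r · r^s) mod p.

126^2 = 15876 ≡ 129
126^4 ≡ 129^2 = 16641 ≡ 170
126^8 ≡ 170^2 = 28900 ≡ 121
126^16 ≡ 121^2 = 14641 ≡ 161
126^32 ≡ 161^2 = 25921 ≡ 38
126^64 ≡ 38^2 = 1444 ≡ 177
126^128 ≡ 177^2 = 31329 ≡ 16
172 = 128 + 32 + 8 + 4, so 126^172 ≡ 16·38·121·170 ≡ 3 (mod 181)
172^2 = 29584 ≡ 81
172^4 ≡ 81^2 = 6561 ≡ 45
172^8 ≡ 45^2 = 2025 ≡ 34
172^16 ≡ 34^2 = 1156 ≡ 70
172^32 ≡ 70^2 = 4900 ≡ 13
172^64 ≡ 13^2 = 169
172^128 ≡ 169^2 = 28561 ≡ 144
151 = 128 + 16 + 4 + 2 + 1, so 172^151 ≡ 144·70·45·81·172 ≡ 111 (mod 181)
y^r · r^s ≡ 3·111 = 333 ≡ 152 (mod 181)

152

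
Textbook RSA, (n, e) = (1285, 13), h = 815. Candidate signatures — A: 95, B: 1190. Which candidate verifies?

A

Candidate A: 95^13 mod 1285 = 815
  → matches h = 815
Candidate B: 1190^13 mod 1285 = 470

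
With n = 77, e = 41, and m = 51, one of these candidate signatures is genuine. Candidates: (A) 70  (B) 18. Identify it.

Candidate A: Squares mod 77: 70^1≡70, 70^2≡49, 70^4≡14, 70^8≡42, 70^16≡70, 70^32≡49; 41 = 32 + 8 + 1, so 70^41 ≡ 49·42·70 ≡ 70 (mod 77)
Candidate B: Squares mod 77: 18^1≡18, 18^2≡16, 18^4≡25, 18^8≡9, 18^16≡4, 18^32≡16; 41 = 32 + 8 + 1, so 18^41 ≡ 16·9·18 ≡ 51 (mod 77)
  → matches m = 51

B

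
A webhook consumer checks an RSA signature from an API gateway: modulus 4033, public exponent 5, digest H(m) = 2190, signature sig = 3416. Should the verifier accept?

accept

sig^2 ≡ 3416^2 = 11669056 ≡ 1587
sig^4 ≡ 1587^2 = 2518569 ≡ 1977
5 = 4 + 1, so sig^5 ≡ 1977·3416 ≡ 2190 (mod 4033)
2190 = H(m), so the signature checks out.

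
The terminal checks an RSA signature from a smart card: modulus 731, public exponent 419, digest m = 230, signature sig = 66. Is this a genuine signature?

Squares mod 731: sig^1≡66, sig^2≡701, sig^4≡169, sig^8≡52, sig^16≡511, sig^32≡154, sig^64≡324, sig^128≡443, sig^256≡341
419 = 256 + 128 + 32 + 2 + 1, so sig^419 ≡ 341·443·154·701·66 ≡ 230 (mod 731)
sig^419 mod 731 = 230 matches m.

genuine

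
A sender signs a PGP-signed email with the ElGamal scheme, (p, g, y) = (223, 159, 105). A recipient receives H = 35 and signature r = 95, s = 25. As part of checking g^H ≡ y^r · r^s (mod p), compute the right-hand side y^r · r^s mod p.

155

105^2 = 11025 ≡ 98
105^4 ≡ 98^2 = 9604 ≡ 15
105^8 ≡ 15^2 = 225 ≡ 2
105^16 ≡ 2^2 = 4
105^32 ≡ 4^2 = 16
105^64 ≡ 16^2 = 256 ≡ 33
95 = 64 + 16 + 8 + 4 + 2 + 1, so 105^95 ≡ 33·4·2·15·98·105 ≡ 56 (mod 223)
95^2 = 9025 ≡ 105
95^4 ≡ 105^2 = 11025 ≡ 98
95^8 ≡ 98^2 = 9604 ≡ 15
95^16 ≡ 15^2 = 225 ≡ 2
25 = 16 + 8 + 1, so 95^25 ≡ 2·15·95 ≡ 174 (mod 223)
y^r · r^s ≡ 56·174 = 9744 ≡ 155 (mod 223)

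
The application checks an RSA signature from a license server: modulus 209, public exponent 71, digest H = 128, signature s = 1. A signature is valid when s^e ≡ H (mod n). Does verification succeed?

fails

s^71 mod 209 = 1
The recovered value 1 does not match the digest 128.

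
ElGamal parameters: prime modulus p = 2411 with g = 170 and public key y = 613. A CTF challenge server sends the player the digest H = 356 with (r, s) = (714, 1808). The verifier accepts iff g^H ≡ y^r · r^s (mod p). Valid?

Left side g^H mod p:
170^2 = 28900 ≡ 2379
170^4 ≡ 2379^2 = 5659641 ≡ 1024
170^8 ≡ 1024^2 = 1048576 ≡ 2202
170^16 ≡ 2202^2 = 4848804 ≡ 283
170^32 ≡ 283^2 = 80089 ≡ 526
170^64 ≡ 526^2 = 276676 ≡ 1822
170^128 ≡ 1822^2 = 3319684 ≡ 2148
170^256 ≡ 2148^2 = 4613904 ≡ 1661
356 = 256 + 64 + 32 + 4, so 170^356 ≡ 1661·1822·526·1024 ≡ 651 (mod 2411)
Right side y^r · r^s mod p:
613^2 = 375769 ≡ 2064
613^4 ≡ 2064^2 = 4260096 ≡ 2270
613^8 ≡ 2270^2 = 5152900 ≡ 593
613^16 ≡ 593^2 = 351649 ≡ 2054
613^32 ≡ 2054^2 = 4218916 ≡ 2077
613^64 ≡ 2077^2 = 4313929 ≡ 650
613^128 ≡ 650^2 = 422500 ≡ 575
613^256 ≡ 575^2 = 330625 ≡ 318
613^512 ≡ 318^2 = 101124 ≡ 2273
714 = 512 + 128 + 64 + 8 + 2, so 613^714 ≡ 2273·575·650·593·2064 ≡ 677 (mod 2411)
714^2 = 509796 ≡ 1075
714^4 ≡ 1075^2 = 1155625 ≡ 756
714^8 ≡ 756^2 = 571536 ≡ 129
714^16 ≡ 129^2 = 16641 ≡ 2175
714^32 ≡ 2175^2 = 4730625 ≡ 243
714^64 ≡ 243^2 = 59049 ≡ 1185
714^128 ≡ 1185^2 = 1404225 ≡ 1023
714^256 ≡ 1023^2 = 1046529 ≡ 155
714^512 ≡ 155^2 = 24025 ≡ 2326
714^1024 ≡ 2326^2 = 5410276 ≡ 2403
1808 = 1024 + 512 + 256 + 16, so 714^1808 ≡ 2403·2326·155·2175 ≡ 2298 (mod 2411)
677·2298 = 1555746 ≡ 651 (mod 2411)
651 ≡ 651 (mod 2411), so the signature is genuine.

yes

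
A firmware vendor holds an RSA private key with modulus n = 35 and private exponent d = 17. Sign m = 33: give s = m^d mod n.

m^2 ≡ 33^2 = 1089 ≡ 4
m^4 ≡ 4^2 = 16
m^8 ≡ 16^2 = 256 ≡ 11
m^16 ≡ 11^2 = 121 ≡ 16
17 = 16 + 1, so m^17 ≡ 16·33 ≡ 3 (mod 35)

3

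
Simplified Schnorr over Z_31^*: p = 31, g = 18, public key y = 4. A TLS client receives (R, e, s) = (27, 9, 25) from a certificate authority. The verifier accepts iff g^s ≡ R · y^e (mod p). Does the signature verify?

does not verify

g^s mod p:
18^2 = 324 ≡ 14
18^4 ≡ 14^2 = 196 ≡ 10
18^8 ≡ 10^2 = 100 ≡ 7
18^16 ≡ 7^2 = 49 ≡ 18
25 = 16 + 8 + 1, so 18^25 ≡ 18·7·18 ≡ 5 (mod 31)
R · y^e mod p:
4^2 = 16
4^4 ≡ 16^2 = 256 ≡ 8
4^8 ≡ 8^2 = 64 ≡ 2
9 = 8 + 1, so 4^9 ≡ 2·4 ≡ 8 (mod 31)
27·8 = 216 ≡ 30 (mod 31)
5 ≠ 30; the check fails.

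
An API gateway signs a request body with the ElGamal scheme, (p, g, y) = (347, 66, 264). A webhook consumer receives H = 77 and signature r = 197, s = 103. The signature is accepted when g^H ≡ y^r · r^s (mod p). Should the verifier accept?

Left side g^H mod p:
Squares mod 347: 66^1≡66, 66^2≡192, 66^4≡82, 66^8≡131, 66^16≡158, 66^32≡327, 66^64≡53
77 = 64 + 8 + 4 + 1, so 66^77 ≡ 53·131·82·66 ≡ 274 (mod 347)
Right side y^r · r^s mod p:
Squares mod 347: 264^1≡264, 264^2≡296, 264^4≡172, 264^8≡89, 264^16≡287, 264^32≡130, 264^64≡244, 264^128≡199
197 = 128 + 64 + 4 + 1, so 264^197 ≡ 199·244·172·264 ≡ 135 (mod 347)
Squares mod 347: 197^1≡197, 197^2≡292, 197^4≡249, 197^8≡235, 197^16≡52, 197^32≡275, 197^64≡326
103 = 64 + 32 + 4 + 2 + 1, so 197^103 ≡ 326·275·249·292·197 ≡ 199 (mod 347)
135·199 = 26865 ≡ 146 (mod 347)
274 ≠ 146, so verification fails.

reject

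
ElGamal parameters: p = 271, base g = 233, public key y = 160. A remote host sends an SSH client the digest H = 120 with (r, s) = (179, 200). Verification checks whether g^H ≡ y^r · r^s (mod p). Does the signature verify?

Left side g^H mod p:
Squares mod 271: 233^1≡233, 233^2≡89, 233^4≡62, 233^8≡50, 233^16≡61, 233^32≡198, 233^64≡180
120 = 64 + 32 + 16 + 8, so 233^120 ≡ 180·198·61·50 ≡ 106 (mod 271)
Right side y^r · r^s mod p:
Squares mod 271: 160^1≡160, 160^2≡126, 160^4≡158, 160^8≡32, 160^16≡211, 160^32≡77, 160^64≡238, 160^128≡5
179 = 128 + 32 + 16 + 2 + 1, so 160^179 ≡ 5·77·211·126·160 ≡ 156 (mod 271)
Squares mod 271: 179^1≡179, 179^2≡63, 179^4≡175, 179^8≡2, 179^16≡4, 179^32≡16, 179^64≡256, 179^128≡225
200 = 128 + 64 + 8, so 179^200 ≡ 225·256·2 ≡ 25 (mod 271)
156·25 = 3900 ≡ 106 (mod 271)
106 ≡ 106 (mod 271), so the signature is genuine.

verifies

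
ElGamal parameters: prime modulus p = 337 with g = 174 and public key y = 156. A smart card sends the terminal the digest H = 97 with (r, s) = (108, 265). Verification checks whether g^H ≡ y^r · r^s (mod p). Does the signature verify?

does not verify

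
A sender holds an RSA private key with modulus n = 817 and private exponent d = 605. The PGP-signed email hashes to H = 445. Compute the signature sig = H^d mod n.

H^605 mod 817 = 126

126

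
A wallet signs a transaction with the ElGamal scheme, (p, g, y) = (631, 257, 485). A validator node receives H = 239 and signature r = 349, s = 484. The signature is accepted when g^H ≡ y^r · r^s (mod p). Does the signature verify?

Left side g^H mod p:
257^239 mod 631 = 89
Right side y^r · r^s mod p:
485^349 mod 631 = 32
349^484 mod 631 = 419
32·419 = 13408 ≡ 157 (mod 631)
89 ≠ 157, so verification fails.

does not verify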